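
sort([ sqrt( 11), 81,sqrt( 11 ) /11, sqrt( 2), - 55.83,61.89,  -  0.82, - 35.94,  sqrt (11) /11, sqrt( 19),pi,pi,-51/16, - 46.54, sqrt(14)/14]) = [-55.83, - 46.54, - 35.94,-51/16, -0.82,sqrt( 14 )/14, sqrt( 11 )/11,sqrt( 11 )/11,sqrt(2),pi,pi,sqrt( 11 ), sqrt(19), 61.89,81 ]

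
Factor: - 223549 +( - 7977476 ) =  - 8201025=-  3^2*5^2*7^1*41^1*127^1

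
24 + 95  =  119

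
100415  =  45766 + 54649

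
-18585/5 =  - 3717 = - 3717.00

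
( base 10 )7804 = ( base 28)9QK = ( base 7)31516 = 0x1e7c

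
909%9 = 0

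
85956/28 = 3069+6/7= 3069.86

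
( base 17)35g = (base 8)1710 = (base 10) 968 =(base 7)2552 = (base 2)1111001000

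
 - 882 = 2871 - 3753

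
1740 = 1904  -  164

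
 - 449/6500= - 1 + 6051/6500 = -0.07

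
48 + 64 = 112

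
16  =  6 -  - 10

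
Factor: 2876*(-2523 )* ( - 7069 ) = 51293710212 = 2^2*3^1*29^2*719^1*7069^1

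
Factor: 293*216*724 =45820512 = 2^5*3^3*181^1*293^1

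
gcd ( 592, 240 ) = 16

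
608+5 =613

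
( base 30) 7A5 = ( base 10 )6605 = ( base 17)15e9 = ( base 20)ga5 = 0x19CD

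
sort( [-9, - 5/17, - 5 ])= [ - 9, - 5, - 5/17 ] 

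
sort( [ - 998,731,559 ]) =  [ - 998,559,731 ]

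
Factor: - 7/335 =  - 5^ ( -1)*7^1 * 67^( - 1 )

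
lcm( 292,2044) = 2044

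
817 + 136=953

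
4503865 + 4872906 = 9376771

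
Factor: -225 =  - 3^2 * 5^2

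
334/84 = 3+41/42= 3.98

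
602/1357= 602/1357 = 0.44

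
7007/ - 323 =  - 7007/323= - 21.69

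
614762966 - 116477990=498284976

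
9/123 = 3/41 = 0.07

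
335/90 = 3+13/18 = 3.72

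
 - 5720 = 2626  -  8346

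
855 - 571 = 284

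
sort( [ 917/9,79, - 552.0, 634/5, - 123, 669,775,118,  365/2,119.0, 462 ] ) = [ -552.0, - 123,79,  917/9,118,119.0,634/5,365/2,462, 669,775 ]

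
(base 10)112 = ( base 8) 160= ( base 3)11011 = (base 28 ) 40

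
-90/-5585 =18/1117 = 0.02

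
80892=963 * 84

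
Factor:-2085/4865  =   - 3/7 = - 3^1*7^(-1 ) 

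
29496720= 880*33519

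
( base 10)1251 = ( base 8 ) 2343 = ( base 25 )201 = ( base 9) 1640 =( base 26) 1m3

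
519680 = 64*8120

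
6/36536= 3/18268 = 0.00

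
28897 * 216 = 6241752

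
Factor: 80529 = 3^1*17^1 * 1579^1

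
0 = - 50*0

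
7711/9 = 856 + 7/9=856.78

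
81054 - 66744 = 14310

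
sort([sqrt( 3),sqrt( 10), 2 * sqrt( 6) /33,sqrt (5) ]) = [ 2*sqrt( 6 ) /33,sqrt( 3 ), sqrt( 5 ), sqrt( 10 ) ]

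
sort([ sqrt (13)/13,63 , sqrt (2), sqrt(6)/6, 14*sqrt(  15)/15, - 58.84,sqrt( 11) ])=[-58.84 , sqrt ( 13 )/13, sqrt(6 ) /6,sqrt(2), sqrt(11),14*sqrt(15) /15, 63] 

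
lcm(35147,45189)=316323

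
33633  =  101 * 333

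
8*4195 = 33560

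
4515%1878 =759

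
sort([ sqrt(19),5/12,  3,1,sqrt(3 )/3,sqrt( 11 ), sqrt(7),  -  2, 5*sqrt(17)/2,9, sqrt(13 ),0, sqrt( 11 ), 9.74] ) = [  -  2,0,  5/12, sqrt( 3) /3 , 1,sqrt(7 ),  3, sqrt(11),sqrt( 11),sqrt( 13) , sqrt(19),9,9.74, 5*sqrt(17)/2] 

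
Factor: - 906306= - 2^1 * 3^1*151051^1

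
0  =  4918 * 0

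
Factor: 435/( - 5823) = -145/1941 =- 3^( - 1)  *  5^1*29^1 * 647^( - 1)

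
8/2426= 4/1213 =0.00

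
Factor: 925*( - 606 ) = -560550 = - 2^1*3^1 *5^2*37^1* 101^1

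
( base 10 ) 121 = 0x79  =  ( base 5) 441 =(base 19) 67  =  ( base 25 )4L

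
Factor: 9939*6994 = 2^1*3^1*13^1 * 269^1*3313^1 = 69513366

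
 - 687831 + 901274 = 213443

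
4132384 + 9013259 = 13145643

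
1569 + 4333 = 5902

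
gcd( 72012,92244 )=12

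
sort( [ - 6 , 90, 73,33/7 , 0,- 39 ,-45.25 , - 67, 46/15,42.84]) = [  -  67, -45.25, - 39, - 6 , 0,46/15 , 33/7,42.84,73, 90]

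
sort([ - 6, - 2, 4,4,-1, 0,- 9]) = [ - 9,-6,-2,-1,0, 4, 4]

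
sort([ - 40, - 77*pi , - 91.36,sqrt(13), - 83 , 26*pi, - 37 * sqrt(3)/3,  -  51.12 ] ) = [ - 77*pi, - 91.36,-83, - 51.12,- 40, - 37*sqrt ( 3)/3,  sqrt(13),26 * pi ]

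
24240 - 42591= -18351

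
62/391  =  62/391 = 0.16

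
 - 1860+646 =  -1214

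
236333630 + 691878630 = 928212260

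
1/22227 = 1/22227 = 0.00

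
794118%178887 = 78570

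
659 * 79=52061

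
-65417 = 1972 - 67389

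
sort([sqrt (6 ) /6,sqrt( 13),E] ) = [sqrt( 6 )/6,E,sqrt( 13 ) ] 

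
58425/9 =6491+2/3 = 6491.67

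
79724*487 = 38825588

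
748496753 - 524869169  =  223627584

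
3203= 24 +3179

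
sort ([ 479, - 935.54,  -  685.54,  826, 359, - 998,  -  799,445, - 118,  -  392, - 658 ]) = [-998,  -  935.54,-799  ,  -  685.54,-658, - 392,-118, 359,445,  479,826]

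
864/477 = 96/53 = 1.81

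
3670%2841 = 829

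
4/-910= - 1 + 453/455 = - 0.00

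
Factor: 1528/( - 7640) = -5^(-1 ) = -1/5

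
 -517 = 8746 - 9263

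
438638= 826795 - 388157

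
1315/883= 1  +  432/883= 1.49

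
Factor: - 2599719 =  - 3^1*866573^1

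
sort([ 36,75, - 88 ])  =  [ - 88, 36 , 75 ]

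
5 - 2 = 3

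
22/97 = 22/97 = 0.23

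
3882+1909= 5791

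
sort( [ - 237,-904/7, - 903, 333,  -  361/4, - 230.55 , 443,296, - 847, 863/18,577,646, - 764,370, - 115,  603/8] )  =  [ - 903, - 847, - 764, - 237, - 230.55 , - 904/7, - 115 , - 361/4,863/18, 603/8, 296 , 333, 370, 443, 577, 646]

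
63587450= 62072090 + 1515360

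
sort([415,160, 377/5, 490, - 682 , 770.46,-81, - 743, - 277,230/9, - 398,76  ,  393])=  [ - 743,-682, - 398,-277, -81,230/9, 377/5,76, 160,393 , 415,490, 770.46 ] 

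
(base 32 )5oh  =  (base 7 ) 23134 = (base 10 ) 5905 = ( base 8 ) 13421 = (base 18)1041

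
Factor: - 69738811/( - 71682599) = 17^1 * 4102283^1 * 71682599^( - 1)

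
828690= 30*27623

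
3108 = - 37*( - 84)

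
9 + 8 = 17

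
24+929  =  953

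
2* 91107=182214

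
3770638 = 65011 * 58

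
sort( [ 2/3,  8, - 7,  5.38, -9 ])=[-9,-7,2/3, 5.38,8 ] 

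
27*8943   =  241461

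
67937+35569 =103506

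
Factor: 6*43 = 2^1*3^1*43^1 = 258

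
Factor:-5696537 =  -7^1*11^1  *  167^1 * 443^1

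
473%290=183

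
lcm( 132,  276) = 3036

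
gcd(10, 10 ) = 10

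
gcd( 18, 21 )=3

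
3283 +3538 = 6821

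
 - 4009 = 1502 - 5511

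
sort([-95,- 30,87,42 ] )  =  [  -  95,  -  30,42 , 87 ]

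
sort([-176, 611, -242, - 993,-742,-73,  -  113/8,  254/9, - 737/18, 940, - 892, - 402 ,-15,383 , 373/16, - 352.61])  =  [ - 993 , - 892, - 742 , - 402, - 352.61, - 242,-176,-73,  -  737/18, - 15, - 113/8,  373/16,254/9, 383, 611 , 940] 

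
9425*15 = 141375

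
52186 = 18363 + 33823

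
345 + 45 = 390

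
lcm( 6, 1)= 6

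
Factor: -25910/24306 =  - 3^(- 1)*5^1*2591^1*4051^ (- 1) = - 12955/12153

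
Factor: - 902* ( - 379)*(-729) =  - 249214482=- 2^1*3^6* 11^1*41^1*379^1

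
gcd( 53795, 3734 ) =1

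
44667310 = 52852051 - 8184741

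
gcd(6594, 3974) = 2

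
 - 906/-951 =302/317   =  0.95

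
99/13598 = 99/13598=   0.01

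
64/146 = 32/73 =0.44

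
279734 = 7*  39962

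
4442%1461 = 59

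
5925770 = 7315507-1389737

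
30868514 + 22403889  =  53272403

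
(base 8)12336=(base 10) 5342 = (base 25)8DH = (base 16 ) 14de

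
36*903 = 32508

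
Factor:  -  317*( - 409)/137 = 137^( - 1)*317^1*409^1 = 129653/137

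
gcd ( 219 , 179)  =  1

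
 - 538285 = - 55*9787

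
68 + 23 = 91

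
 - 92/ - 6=46/3=15.33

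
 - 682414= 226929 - 909343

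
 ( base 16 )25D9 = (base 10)9689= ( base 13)4544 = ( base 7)40151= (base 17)1G8G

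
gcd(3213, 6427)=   1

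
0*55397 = 0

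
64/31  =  2 + 2/31  =  2.06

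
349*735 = 256515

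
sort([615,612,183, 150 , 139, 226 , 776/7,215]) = [ 776/7,139, 150, 183,  215,  226, 612, 615 ] 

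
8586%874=720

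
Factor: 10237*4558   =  2^1*29^1*43^1*53^1*353^1 = 46660246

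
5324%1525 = 749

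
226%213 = 13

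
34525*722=24927050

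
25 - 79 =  - 54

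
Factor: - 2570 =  - 2^1*5^1*257^1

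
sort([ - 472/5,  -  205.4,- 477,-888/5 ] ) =[ - 477, - 205.4, -888/5, - 472/5]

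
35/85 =7/17= 0.41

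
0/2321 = 0 = 0.00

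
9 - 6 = 3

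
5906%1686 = 848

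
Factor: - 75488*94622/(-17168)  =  446426596/1073 =2^2*7^1*11^2*17^1 *23^1*29^( - 1 )*37^(-1)*337^1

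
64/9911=64/9911=0.01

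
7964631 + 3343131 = 11307762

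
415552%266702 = 148850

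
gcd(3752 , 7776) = 8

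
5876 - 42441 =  - 36565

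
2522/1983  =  2522/1983 = 1.27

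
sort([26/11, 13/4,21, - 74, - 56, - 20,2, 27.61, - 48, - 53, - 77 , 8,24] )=[ - 77, - 74,-56, - 53, - 48, -20,2, 26/11, 13/4, 8, 21, 24,27.61]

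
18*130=2340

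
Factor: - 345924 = - 2^2*3^3*3203^1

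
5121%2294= 533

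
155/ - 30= - 6 + 5/6 = - 5.17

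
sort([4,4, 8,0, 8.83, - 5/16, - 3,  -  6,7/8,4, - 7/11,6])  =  [-6,-3, - 7/11,-5/16,0,7/8,4,4,4,6,8, 8.83] 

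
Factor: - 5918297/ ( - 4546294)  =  2^( - 1)*7^1 * 11^1*73^(-1)*101^1*761^1 * 31139^( - 1) 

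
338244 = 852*397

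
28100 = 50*562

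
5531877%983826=612747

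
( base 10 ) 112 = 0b1110000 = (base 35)37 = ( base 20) 5c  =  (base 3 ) 11011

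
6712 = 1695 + 5017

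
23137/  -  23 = - 1006 + 1/23 =-  1005.96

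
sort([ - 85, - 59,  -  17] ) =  [-85, - 59, - 17]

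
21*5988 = 125748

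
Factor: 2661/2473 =3^1 * 887^1*2473^(-1 ) 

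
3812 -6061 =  - 2249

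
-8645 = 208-8853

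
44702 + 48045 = 92747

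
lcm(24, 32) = 96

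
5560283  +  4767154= 10327437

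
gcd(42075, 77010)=255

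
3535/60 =58 + 11/12 = 58.92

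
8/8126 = 4/4063 = 0.00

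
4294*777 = 3336438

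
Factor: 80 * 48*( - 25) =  - 2^8*3^1*5^3 = -  96000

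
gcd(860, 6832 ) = 4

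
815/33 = 815/33 = 24.70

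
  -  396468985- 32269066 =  - 428738051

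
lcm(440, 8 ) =440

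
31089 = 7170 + 23919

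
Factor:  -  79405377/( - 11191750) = 2^ ( - 1 )*3^1* 5^(-3 )*89^(-1)*503^( - 1 )*1867^1*14177^1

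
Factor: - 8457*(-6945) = 58733865 = 3^2*5^1*463^1 * 2819^1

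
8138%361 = 196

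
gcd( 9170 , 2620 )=1310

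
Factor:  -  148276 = -2^2*19^1*1951^1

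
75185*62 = 4661470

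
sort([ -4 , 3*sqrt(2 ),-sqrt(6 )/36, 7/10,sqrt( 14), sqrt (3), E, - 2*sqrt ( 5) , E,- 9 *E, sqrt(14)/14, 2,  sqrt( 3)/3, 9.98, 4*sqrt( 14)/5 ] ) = [ - 9*E,- 2*sqrt(5), - 4, - sqrt( 6 )/36, sqrt( 14 ) /14, sqrt ( 3) /3 , 7/10  ,  sqrt( 3), 2,E,E , 4*sqrt(14)/5, sqrt( 14 ),  3*sqrt(2 ), 9.98 ] 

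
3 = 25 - 22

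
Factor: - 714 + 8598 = 2^2 * 3^3*73^1 = 7884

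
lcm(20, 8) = 40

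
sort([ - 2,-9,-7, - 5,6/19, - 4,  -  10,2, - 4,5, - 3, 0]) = [ - 10,- 9, - 7  , - 5,-4,-4, - 3,-2, 0, 6/19, 2,5]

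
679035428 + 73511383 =752546811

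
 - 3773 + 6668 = 2895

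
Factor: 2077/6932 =2^( - 2)*31^1*67^1*1733^(  -  1 )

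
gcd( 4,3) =1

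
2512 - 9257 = -6745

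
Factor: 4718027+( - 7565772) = -5^1*23^1*24763^1= - 2847745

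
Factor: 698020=2^2 * 5^1 * 17^1* 2053^1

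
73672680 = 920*80079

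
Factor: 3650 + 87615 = 5^1*18253^1 = 91265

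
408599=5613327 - 5204728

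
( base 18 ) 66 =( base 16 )72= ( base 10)114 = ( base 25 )4e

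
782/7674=391/3837 =0.10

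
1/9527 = 1/9527 =0.00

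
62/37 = 1 + 25/37=1.68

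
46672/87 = 536  +  40/87= 536.46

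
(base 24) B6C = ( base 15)1dcc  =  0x195c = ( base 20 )g4c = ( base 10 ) 6492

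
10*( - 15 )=-150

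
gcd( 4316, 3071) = 83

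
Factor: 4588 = 2^2* 31^1*37^1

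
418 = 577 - 159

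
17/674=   17/674  =  0.03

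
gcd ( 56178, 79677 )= 9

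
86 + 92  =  178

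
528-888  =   - 360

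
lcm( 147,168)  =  1176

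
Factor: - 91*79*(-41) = 294749 = 7^1*13^1  *  41^1*79^1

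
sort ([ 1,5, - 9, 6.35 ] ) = [-9 , 1, 5, 6.35] 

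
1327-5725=-4398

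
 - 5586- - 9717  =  4131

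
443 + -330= 113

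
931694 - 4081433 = -3149739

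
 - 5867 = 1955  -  7822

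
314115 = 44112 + 270003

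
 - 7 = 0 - 7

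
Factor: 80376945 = 3^1 *5^1*11^1 * 487133^1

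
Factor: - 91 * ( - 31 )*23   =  64883 = 7^1*13^1*23^1*31^1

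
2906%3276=2906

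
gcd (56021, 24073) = 7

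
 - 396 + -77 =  - 473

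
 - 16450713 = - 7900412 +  -8550301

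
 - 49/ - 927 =49/927  =  0.05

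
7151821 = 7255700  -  103879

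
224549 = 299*751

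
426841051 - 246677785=180163266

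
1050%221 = 166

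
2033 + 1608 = 3641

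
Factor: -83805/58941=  - 755/531 = -3^( - 2)*5^1*59^(  -  1)*151^1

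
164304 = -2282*( - 72 ) 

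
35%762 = 35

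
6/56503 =6/56503 = 0.00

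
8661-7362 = 1299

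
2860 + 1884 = 4744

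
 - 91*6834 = -621894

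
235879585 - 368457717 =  - 132578132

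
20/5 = 4 =4.00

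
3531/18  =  1177/6 =196.17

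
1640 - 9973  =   - 8333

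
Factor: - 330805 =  - 5^1*66161^1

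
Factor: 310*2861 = 886910 = 2^1*5^1*31^1*2861^1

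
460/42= 10 + 20/21 = 10.95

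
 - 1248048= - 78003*16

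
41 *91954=3770114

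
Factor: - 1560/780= - 2^1= - 2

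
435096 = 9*48344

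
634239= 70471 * 9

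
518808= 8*64851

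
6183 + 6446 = 12629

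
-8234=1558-9792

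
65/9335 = 13/1867 = 0.01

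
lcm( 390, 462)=30030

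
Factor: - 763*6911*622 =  - 2^1*7^1 * 109^1*311^1 *6911^1 = - 3279863846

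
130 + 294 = 424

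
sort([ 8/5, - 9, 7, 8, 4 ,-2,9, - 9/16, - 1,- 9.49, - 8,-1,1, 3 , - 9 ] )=[ - 9.49, - 9, - 9 , - 8, - 2, - 1, - 1, - 9/16,1,8/5,3,4, 7, 8, 9]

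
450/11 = 40 + 10/11= 40.91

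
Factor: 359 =359^1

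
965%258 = 191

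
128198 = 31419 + 96779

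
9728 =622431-612703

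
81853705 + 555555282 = 637408987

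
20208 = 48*421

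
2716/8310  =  1358/4155= 0.33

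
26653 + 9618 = 36271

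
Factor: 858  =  2^1*3^1*11^1*13^1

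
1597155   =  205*7791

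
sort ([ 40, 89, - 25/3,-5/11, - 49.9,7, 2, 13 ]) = [- 49.9,-25/3, - 5/11, 2, 7,13,  40,89]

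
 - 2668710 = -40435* 66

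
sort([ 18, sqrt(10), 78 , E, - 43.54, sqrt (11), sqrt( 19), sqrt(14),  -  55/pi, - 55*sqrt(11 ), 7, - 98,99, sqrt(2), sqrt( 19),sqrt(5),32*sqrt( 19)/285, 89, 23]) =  [  -  55*sqrt( 11 ), - 98, - 43.54, - 55/pi,32*sqrt( 19)/285, sqrt(2 ), sqrt (5), E, sqrt(10), sqrt(11)  ,  sqrt( 14), sqrt (19),sqrt( 19 ), 7,18, 23,78,89, 99] 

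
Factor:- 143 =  - 11^1*13^1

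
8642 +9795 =18437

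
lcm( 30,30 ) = 30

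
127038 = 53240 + 73798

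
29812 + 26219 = 56031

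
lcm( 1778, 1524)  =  10668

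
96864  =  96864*1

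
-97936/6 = -48968/3 =-  16322.67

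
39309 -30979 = 8330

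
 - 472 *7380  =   - 3483360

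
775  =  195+580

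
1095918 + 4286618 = 5382536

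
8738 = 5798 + 2940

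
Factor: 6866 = 2^1*3433^1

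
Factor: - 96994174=-2^1*23^1 *373^1 * 5653^1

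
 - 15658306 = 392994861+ - 408653167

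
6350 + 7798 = 14148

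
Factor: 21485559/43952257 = 3^1*1523^( - 1) * 28859^( - 1)*7161853^1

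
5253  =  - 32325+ 37578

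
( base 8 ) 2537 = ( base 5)21000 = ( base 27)1np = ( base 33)18m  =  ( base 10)1375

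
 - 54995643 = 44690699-99686342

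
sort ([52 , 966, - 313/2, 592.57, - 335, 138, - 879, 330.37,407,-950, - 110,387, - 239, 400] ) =[ - 950, - 879, - 335, - 239, - 313/2, - 110, 52, 138, 330.37,387,  400, 407,592.57,  966] 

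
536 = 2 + 534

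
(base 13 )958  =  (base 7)4435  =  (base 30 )1n4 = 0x63A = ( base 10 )1594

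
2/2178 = 1/1089  =  0.00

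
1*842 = 842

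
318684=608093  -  289409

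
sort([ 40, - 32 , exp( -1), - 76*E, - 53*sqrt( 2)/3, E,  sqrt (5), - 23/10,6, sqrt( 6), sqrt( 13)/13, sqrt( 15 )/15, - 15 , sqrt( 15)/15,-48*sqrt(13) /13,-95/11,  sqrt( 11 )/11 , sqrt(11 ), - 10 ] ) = [ - 76*E, - 32, - 53  *  sqrt( 2 )/3, - 15,-48 * sqrt( 13) /13, - 10, - 95/11,- 23/10,sqrt( 15 ) /15,  sqrt( 15 )/15, sqrt( 13)/13, sqrt( 11 )/11,  exp( - 1), sqrt(5), sqrt( 6 ),E,  sqrt( 11 ),  6 , 40]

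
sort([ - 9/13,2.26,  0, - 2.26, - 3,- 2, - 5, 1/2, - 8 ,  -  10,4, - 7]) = [ - 10,- 8, - 7, - 5, - 3,-2.26, - 2,  -  9/13,0,1/2,2.26 , 4]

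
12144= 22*552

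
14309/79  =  181  +  10/79= 181.13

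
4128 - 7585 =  - 3457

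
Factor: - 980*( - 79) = 77420 = 2^2 *5^1*7^2*79^1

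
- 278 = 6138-6416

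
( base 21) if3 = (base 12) 4940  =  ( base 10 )8256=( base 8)20100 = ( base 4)2001000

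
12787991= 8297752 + 4490239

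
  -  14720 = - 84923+70203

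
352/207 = 352/207 = 1.70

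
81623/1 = 81623 = 81623.00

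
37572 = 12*3131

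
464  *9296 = 4313344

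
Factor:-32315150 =  -  2^1* 5^2*7^1*127^1*727^1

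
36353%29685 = 6668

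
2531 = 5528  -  2997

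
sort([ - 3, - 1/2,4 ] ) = [ - 3, - 1/2, 4 ] 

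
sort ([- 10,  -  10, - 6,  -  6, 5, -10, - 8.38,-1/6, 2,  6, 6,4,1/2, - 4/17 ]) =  [ - 10, - 10, - 10, -8.38,-6,  -  6, - 4/17,  -  1/6,1/2 , 2, 4,5,6, 6 ]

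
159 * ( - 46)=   -  7314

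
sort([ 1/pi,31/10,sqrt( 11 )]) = [ 1/pi, 31/10,sqrt( 11) ] 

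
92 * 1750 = 161000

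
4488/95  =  4488/95 = 47.24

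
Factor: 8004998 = 2^1*4002499^1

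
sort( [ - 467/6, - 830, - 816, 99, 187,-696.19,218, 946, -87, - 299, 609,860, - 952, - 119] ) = [ - 952, - 830, - 816, - 696.19, - 299 , - 119,-87,-467/6, 99,187, 218, 609,860, 946] 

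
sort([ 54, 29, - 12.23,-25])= [ - 25, - 12.23 , 29, 54]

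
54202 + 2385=56587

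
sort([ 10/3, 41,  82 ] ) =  [10/3, 41, 82] 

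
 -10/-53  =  10/53 = 0.19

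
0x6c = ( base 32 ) 3c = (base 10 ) 108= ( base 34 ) 36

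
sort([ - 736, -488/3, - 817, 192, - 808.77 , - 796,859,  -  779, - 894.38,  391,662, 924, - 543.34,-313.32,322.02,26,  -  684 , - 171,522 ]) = [ - 894.38, - 817, - 808.77, - 796, - 779, - 736 , - 684, - 543.34,- 313.32,-171, - 488/3, 26 , 192,322.02,  391,522,662, 859, 924 ] 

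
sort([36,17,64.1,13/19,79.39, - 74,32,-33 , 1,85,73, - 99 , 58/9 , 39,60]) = [ - 99, -74,-33, 13/19 , 1,58/9, 17,32,36, 39,60,64.1,73, 79.39 , 85]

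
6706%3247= 212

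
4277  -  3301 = 976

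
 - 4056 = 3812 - 7868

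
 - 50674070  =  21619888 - 72293958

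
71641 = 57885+13756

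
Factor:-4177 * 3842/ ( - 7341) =2^1*3^( - 1)*17^1*113^1*2447^ ( - 1)*4177^1 = 16048034/7341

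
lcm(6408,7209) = 57672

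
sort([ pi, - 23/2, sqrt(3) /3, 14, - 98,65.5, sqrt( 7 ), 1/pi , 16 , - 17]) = [ - 98 , - 17, - 23/2, 1/pi, sqrt( 3)/3, sqrt(7), pi, 14,  16, 65.5]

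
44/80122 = 22/40061 = 0.00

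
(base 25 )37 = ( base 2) 1010010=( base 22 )3G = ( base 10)82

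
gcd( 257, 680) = 1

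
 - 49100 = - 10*4910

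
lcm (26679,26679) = 26679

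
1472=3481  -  2009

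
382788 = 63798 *6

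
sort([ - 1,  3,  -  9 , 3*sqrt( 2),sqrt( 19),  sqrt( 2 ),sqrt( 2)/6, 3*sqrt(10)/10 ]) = [-9, - 1, sqrt (2)/6, 3*sqrt(10)/10, sqrt( 2), 3 , 3 * sqrt( 2), sqrt( 19)] 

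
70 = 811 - 741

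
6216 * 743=4618488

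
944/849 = 944/849=1.11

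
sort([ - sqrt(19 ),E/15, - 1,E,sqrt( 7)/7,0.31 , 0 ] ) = [ - sqrt(  19 ) , - 1,0,E/15, 0.31, sqrt(7 ) /7, E]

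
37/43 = 37/43= 0.86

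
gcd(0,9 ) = 9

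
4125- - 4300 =8425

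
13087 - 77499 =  - 64412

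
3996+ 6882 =10878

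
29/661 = 29/661 = 0.04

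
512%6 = 2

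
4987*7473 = 37267851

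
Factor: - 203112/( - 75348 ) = 2^1*23^ ( - 1 )*31^1 = 62/23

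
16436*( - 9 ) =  - 147924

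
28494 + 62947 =91441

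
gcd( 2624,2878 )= 2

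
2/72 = 1/36= 0.03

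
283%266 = 17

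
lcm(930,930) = 930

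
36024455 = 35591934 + 432521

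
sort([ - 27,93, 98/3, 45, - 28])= [ -28,  -  27,98/3, 45,93]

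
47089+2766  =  49855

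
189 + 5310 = 5499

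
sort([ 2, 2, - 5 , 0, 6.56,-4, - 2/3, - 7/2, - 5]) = [ - 5, -5,  -  4,-7/2, - 2/3,0, 2 , 2, 6.56 ]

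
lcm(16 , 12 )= 48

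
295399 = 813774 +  - 518375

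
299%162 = 137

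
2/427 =2/427=0.00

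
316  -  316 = 0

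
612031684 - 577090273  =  34941411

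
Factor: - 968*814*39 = -30730128 = - 2^4*3^1*11^3*13^1*37^1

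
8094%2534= 492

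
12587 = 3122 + 9465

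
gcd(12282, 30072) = 6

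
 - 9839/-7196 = 9839/7196 = 1.37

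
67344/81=831 + 11/27 =831.41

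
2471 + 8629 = 11100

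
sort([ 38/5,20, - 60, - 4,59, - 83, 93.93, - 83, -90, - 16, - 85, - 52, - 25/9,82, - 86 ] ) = [ - 90,-86, - 85, - 83, - 83, - 60 , - 52, - 16, - 4, - 25/9,38/5, 20, 59, 82,93.93] 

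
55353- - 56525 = 111878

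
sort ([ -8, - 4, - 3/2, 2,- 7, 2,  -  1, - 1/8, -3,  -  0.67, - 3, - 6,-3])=[  -  8,  -  7,-6, - 4, -3, - 3, - 3,  -  3/2,-1, - 0.67, - 1/8,  2,2]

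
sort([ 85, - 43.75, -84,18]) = [ - 84, - 43.75, 18,85]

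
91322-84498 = 6824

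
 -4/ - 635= 4/635 =0.01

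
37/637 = 37/637 =0.06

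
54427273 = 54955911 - 528638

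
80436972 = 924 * 87053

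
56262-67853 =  - 11591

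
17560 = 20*878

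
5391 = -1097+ 6488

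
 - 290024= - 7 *41432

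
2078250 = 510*4075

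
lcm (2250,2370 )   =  177750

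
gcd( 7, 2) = 1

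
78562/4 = 19640+1/2 =19640.50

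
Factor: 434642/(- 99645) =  - 458/105= - 2^1*3^( - 1)  *5^( - 1)*7^( - 1)*229^1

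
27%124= 27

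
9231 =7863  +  1368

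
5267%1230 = 347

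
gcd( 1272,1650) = 6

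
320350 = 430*745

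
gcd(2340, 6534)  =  18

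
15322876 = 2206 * 6946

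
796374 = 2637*302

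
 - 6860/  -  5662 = 3430/2831 = 1.21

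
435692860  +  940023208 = 1375716068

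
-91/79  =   - 2 + 67/79 = - 1.15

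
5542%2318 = 906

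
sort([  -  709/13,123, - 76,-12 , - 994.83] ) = [ - 994.83,-76, -709/13, - 12,  123]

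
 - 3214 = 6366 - 9580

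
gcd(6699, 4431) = 21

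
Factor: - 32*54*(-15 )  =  2^6*3^4*5^1 = 25920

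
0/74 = 0 =0.00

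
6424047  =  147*43701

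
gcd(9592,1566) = 2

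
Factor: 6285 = 3^1*5^1*419^1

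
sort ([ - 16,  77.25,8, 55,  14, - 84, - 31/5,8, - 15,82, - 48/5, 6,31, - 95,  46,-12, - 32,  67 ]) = [ - 95, - 84, - 32, -16, - 15,- 12, - 48/5,  -  31/5,6, 8,8,14, 31,46, 55,67,77.25,82]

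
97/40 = 2 + 17/40 = 2.42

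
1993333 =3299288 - 1305955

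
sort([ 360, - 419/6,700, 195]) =[ -419/6, 195,360,700] 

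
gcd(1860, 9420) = 60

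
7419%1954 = 1557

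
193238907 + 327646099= 520885006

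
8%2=0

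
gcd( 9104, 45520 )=9104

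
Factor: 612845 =5^1 * 19^1*6451^1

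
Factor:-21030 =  - 2^1*3^1*5^1 * 701^1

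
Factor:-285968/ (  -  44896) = 2^( - 1 )*23^(  -  1)*293^1 = 293/46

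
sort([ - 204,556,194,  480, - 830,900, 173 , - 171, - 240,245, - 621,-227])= [ - 830, - 621,- 240,- 227, - 204, - 171,173,194,245,480,556,  900] 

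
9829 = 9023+806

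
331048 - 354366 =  - 23318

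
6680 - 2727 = 3953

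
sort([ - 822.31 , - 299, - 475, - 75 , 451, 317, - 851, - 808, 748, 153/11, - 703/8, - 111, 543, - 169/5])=[ - 851, - 822.31, - 808, - 475, - 299, - 111,  -  703/8, - 75, - 169/5 , 153/11, 317, 451, 543, 748]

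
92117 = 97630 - 5513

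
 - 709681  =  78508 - 788189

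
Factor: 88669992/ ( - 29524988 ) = - 22167498/7381247= - 2^1*3^1*17^ ( - 1 )*434191^( - 1)*3694583^1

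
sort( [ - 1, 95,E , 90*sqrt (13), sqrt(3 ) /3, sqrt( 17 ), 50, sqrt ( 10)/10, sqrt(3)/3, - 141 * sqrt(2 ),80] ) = [ - 141 * sqrt( 2 ),-1,sqrt( 10)/10, sqrt ( 3 ) /3, sqrt( 3 ) /3, E,sqrt(17) , 50, 80, 95, 90  *sqrt (13)]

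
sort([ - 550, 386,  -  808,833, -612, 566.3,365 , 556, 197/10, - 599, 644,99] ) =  [-808, - 612,-599 ,-550 , 197/10,99, 365,386 , 556,566.3,644,833]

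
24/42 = 4/7 = 0.57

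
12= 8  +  4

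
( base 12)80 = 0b1100000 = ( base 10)96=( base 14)6c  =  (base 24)40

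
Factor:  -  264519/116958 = -2^(  -  1)*3^2*97^1*193^( - 1) = -873/386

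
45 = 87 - 42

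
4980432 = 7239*688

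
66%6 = 0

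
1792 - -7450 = 9242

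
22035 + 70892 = 92927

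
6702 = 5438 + 1264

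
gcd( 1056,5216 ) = 32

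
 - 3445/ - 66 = 52 + 13/66 = 52.20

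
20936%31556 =20936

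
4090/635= 818/127 = 6.44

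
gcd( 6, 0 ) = 6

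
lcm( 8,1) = 8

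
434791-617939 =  - 183148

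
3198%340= 138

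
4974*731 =3635994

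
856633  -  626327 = 230306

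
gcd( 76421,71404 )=1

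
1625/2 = 1625/2  =  812.50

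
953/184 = 5  +  33/184 = 5.18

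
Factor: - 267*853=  - 3^1*89^1*853^1 = -227751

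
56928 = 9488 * 6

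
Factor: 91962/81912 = 2^(-2)  *  3^2*13^1*131^1 * 3413^(  -  1) = 15327/13652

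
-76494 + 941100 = 864606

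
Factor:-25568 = - 2^5 * 17^1 *47^1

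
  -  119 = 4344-4463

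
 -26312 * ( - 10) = 263120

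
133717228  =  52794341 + 80922887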